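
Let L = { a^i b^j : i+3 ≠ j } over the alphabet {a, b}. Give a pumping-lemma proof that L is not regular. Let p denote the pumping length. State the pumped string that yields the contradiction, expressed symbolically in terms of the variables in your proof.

a^{p+p!} b^{p+p!+3}

Suppose for contradiction that L is regular, and let p be the pumping length.
Choose w = a^p b^{p+p!+3}. Since p ≠ (p+p!+3)-3 = p+p!, w ∈ L; and |w| ≥ p.
By the pumping lemma, w = xyz with |xy| ≤ p and |y| ≥ 1.
Because |xy| ≤ p and w begins with p copies of a, we have y = a^k with 1 ≤ k ≤ p.
Since 1 ≤ k ≤ p, k divides p!; set t = 1 + p!/k. Then xy^t z has p + (p!/k)·k = p + p! copies of a. Now the a-count is p+p! and (b-count)-3 = (p+p!+3)-3 = p+p!, so i+3 ≠ j fails. So xy^t z = a^{p+p!} b^{p+p!+3} ∉ L.
This is a contradiction; hence L is not regular.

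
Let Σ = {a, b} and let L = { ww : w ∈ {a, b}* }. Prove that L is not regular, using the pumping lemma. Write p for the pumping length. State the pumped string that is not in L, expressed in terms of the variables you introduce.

a^{p+k} b^p a^p b^p

Assume L is regular. Let p be the pumping length given by the pumping lemma.
Take w = a^p b^p a^p b^p = uu where u = a^pb^p; then w ∈ L and |w| = 4p ≥ p.
The pumping lemma gives a decomposition w = xyz where |xy| ≤ p and |y| > 0.
Since the first p symbols of w are all a's and |xy| ≤ p, y lies entirely in the leading a-block: y = a^k for some k with 1 ≤ k ≤ p.
Pump with i = 2: xy^2z = a^{p+k} b^p a^p b^p, of length 4p+k. Suppose this equals vv. The string starts with a and ends with b, so v does too; thus the boundary between the two copies of v is a b→a transition. There is exactly one such transition, at position 2p+k, so |v| = 2p+k and |vv| = 4p+2k ≠ 4p+k since k ≥ 1. So xy^2z ∉ L.
Contradiction. Therefore L is not regular.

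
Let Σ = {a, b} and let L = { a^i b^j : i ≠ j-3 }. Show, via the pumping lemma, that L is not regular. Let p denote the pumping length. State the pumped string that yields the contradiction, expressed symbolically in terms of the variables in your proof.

Toward a contradiction, assume L is regular with pumping length p.
Choose w = a^p b^{p+p!+3}. Since p ≠ (p+p!+3)-3 = p+p!, w ∈ L; and |w| ≥ p.
Write w = xyz as guaranteed by the lemma, with |xy| ≤ p and |y| > 0.
The first p characters of w are a's, so xy (and hence y) consists only of a's. Write y = a^k, 1 ≤ k ≤ p.
Since 1 ≤ k ≤ p, k divides p!; set t = 1 + p!/k. Then xy^t z has p + (p!/k)·k = p + p! copies of a. Now the a-count is p+p! and (b-count)-3 = (p+p!+3)-3 = p+p!, so i ≠ j-3 fails. So xy^t z = a^{p+p!} b^{p+p!+3} ∉ L.
This is a contradiction; hence L is not regular.

a^{p+p!} b^{p+p!+3}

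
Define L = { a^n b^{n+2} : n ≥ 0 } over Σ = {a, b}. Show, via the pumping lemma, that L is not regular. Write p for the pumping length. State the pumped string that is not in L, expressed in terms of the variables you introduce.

Suppose for contradiction that L is regular, and let p be the pumping length.
Let w = a^p b^{p+2} ∈ L; note |w| = 2p+2 ≥ p.
The pumping lemma gives a decomposition w = xyz where |xy| ≤ p and |y| > 0.
Because |xy| ≤ p and w begins with p copies of a, we have y = a^k with 1 ≤ k ≤ p.
Pump with i = 2: xy^2z = a^{p+k} b^{p+2}. For this to lie in L we would need p+2 = (p+k)+2, which forces k = 0. But k ≥ 1, so xy^2z ∉ L.
Contradiction. Therefore L is not regular.

a^{p+k} b^{p+2}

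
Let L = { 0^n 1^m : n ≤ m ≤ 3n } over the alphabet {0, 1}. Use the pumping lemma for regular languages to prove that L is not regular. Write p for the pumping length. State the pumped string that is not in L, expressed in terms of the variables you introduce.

Assume L is regular; let p be its pumping constant.
Take w = 0^p 1^p ∈ L (since p ≤ p ≤ 3p), with |w| = 2p ≥ p.
By the pumping lemma, w = xyz with |xy| ≤ p and |y| > 0.
The first p characters of w are 0's, so xy (and hence y) consists only of 0's. Write y = 0^k, 1 ≤ k ≤ p.
Pump with i = 2: xy^2z = 0^{p+k} 1^p. Now n = p+k > p = m, so the condition n ≤ m fails. Thus xy^2z ∉ L.
Contradiction. Therefore L is not regular.

0^{p+k} 1^p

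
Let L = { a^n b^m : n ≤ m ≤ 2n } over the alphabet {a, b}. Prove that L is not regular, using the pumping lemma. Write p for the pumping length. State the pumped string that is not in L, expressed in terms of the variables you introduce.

a^{p+k} b^p

Assume L is regular. Let p be the pumping length given by the pumping lemma.
Take w = a^p b^p ∈ L (since p ≤ p ≤ 2p), with |w| = 2p ≥ p.
By the pumping lemma, w = xyz with |xy| ≤ p and |y| > 0.
The first p characters of w are a's, so xy (and hence y) consists only of a's. Write y = a^k, 1 ≤ k ≤ p.
Pump with i = 2: xy^2z = a^{p+k} b^p. Now n = p+k > p = m, so the condition n ≤ m fails. Thus xy^2z ∉ L.
Contradiction. Therefore L is not regular.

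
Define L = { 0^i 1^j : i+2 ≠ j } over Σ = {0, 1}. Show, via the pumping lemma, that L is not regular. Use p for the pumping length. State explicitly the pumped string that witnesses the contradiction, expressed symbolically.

Suppose for contradiction that L is regular, and let p be the pumping length.
Choose w = 0^p 1^{p+p!+2}. Since p ≠ (p+p!+2)-2 = p+p!, w ∈ L; and |w| ≥ p.
By the pumping lemma, w = xyz with |xy| ≤ p and y is nonempty.
The first p characters of w are 0's, so xy (and hence y) consists only of 0's. Write y = 0^k, 1 ≤ k ≤ p.
Since 1 ≤ k ≤ p, k divides p!; set t = 1 + p!/k. Then xy^t z has p + (p!/k)·k = p + p! copies of 0. Now the 0-count is p+p! and (1-count)-2 = (p+p!+2)-2 = p+p!, so i+2 ≠ j fails. So xy^t z = 0^{p+p!} 1^{p+p!+2} ∉ L.
Contradiction. Therefore L is not regular.

0^{p+p!} 1^{p+p!+2}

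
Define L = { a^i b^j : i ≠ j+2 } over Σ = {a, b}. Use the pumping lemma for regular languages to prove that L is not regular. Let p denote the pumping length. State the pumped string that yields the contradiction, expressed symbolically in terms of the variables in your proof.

Assume L is regular. Let p be the pumping length given by the pumping lemma.
Choose w = a^p b^{p+p!-2}. Since p ≠ (p+p!-2)+2 = p+p!, w ∈ L; and |w| ≥ p.
Write w = xyz as guaranteed by the lemma, with |xy| ≤ p and |y| ≥ 1.
The first p characters of w are a's, so xy (and hence y) consists only of a's. Write y = a^k, 1 ≤ k ≤ p.
Since 1 ≤ k ≤ p, k divides p!; set t = 1 + p!/k. Then xy^t z has p + (p!/k)·k = p + p! copies of a. Now the a-count is p+p! and (b-count)+2 = (p+p!-2)+2 = p+p!, so i ≠ j+2 fails. So xy^t z = a^{p+p!} b^{p+p!-2} ∉ L.
This contradicts the pumping lemma, so L is not regular.

a^{p+p!} b^{p+p!-2}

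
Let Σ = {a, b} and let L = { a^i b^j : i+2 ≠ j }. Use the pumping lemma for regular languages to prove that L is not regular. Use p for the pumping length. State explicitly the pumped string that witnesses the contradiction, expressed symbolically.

a^{p+p!} b^{p+p!+2}

Toward a contradiction, assume L is regular with pumping length p.
Choose w = a^p b^{p+p!+2}. Since p ≠ (p+p!+2)-2 = p+p!, w ∈ L; and |w| ≥ p.
Write w = xyz as guaranteed by the lemma, with |xy| ≤ p and |y| ≥ 1.
The first p characters of w are a's, so xy (and hence y) consists only of a's. Write y = a^k, 1 ≤ k ≤ p.
Since 1 ≤ k ≤ p, k divides p!; set t = 1 + p!/k. Then xy^t z has p + (p!/k)·k = p + p! copies of a. Now the a-count is p+p! and (b-count)-2 = (p+p!+2)-2 = p+p!, so i+2 ≠ j fails. So xy^t z = a^{p+p!} b^{p+p!+2} ∉ L.
This contradicts the pumping lemma, so L is not regular.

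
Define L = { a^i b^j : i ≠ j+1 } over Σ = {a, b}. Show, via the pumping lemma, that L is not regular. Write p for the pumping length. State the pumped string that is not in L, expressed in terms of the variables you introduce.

Toward a contradiction, assume L is regular with pumping length p.
Choose w = a^p b^{p+p!-1}. Since p ≠ (p+p!-1)+1 = p+p!, w ∈ L; and |w| ≥ p.
Write w = xyz as guaranteed by the lemma, with |xy| ≤ p and y is nonempty.
Since the first p symbols of w are all a's and |xy| ≤ p, y lies entirely in the leading a-block: y = a^k for some k with 1 ≤ k ≤ p.
Since 1 ≤ k ≤ p, k divides p!; set t = 1 + p!/k. Then xy^t z has p + (p!/k)·k = p + p! copies of a. Now the a-count is p+p! and (b-count)+1 = (p+p!-1)+1 = p+p!, so i ≠ j+1 fails. So xy^t z = a^{p+p!} b^{p+p!-1} ∉ L.
This contradicts the pumping lemma, so L is not regular.

a^{p+p!} b^{p+p!-1}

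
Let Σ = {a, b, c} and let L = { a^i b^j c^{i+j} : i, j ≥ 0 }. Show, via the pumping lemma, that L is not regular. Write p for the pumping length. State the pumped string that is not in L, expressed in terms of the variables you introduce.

Toward a contradiction, assume L is regular with pumping length p.
Take w = a^p b^p c^{2p} ∈ L (with i=j=p, i+j=2p), |w| = 4p ≥ p.
By the pumping lemma, w = xyz with |xy| ≤ p and |y| > 0.
The first p characters of w are a's, so xy (and hence y) consists only of a's. Write y = a^k, 1 ≤ k ≤ p.
Consider xy^2z = a^{p+k} b^p c^{2p}. Now the a- and b-counts sum to 2p+k, but the c-count is 2p ≠ 2p+k. So xy^2z ∉ L.
This is a contradiction; hence L is not regular.

a^{p+k} b^p c^{2p}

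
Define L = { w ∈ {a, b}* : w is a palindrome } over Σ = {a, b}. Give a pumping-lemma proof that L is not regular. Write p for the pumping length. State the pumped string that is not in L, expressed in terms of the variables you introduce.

Assume L is regular; let p be its pumping constant.
Take w = a^p b a^p, a palindrome of length 2p+1 ≥ p.
By the pumping lemma, w = xyz with |xy| ≤ p and |y| ≥ 1.
Since the first p symbols of w are all a's and |xy| ≤ p, y lies entirely in the leading a-block: y = a^k for some k with 1 ≤ k ≤ p.
Pump with i = 2: xy^2z = a^{p+k} b a^p. Its reverse is a^p b a^{p+k}, which differs from xy^2z since k ≥ 1. So xy^2z is not a palindrome and xy^2z ∉ L.
Contradiction. Therefore L is not regular.

a^{p+k} b a^p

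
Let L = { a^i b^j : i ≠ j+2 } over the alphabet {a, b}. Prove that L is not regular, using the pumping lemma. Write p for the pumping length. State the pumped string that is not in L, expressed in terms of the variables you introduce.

Suppose for contradiction that L is regular, and let p be the pumping length.
Choose w = a^p b^{p+p!-2}. Since p ≠ (p+p!-2)+2 = p+p!, w ∈ L; and |w| ≥ p.
Write w = xyz as guaranteed by the lemma, with |xy| ≤ p and |y| > 0.
Since the first p symbols of w are all a's and |xy| ≤ p, y lies entirely in the leading a-block: y = a^k for some k with 1 ≤ k ≤ p.
Since 1 ≤ k ≤ p, k divides p!; set t = 1 + p!/k. Then xy^t z has p + (p!/k)·k = p + p! copies of a. Now the a-count is p+p! and (b-count)+2 = (p+p!-2)+2 = p+p!, so i ≠ j+2 fails. So xy^t z = a^{p+p!} b^{p+p!-2} ∉ L.
Contradiction. Therefore L is not regular.

a^{p+p!} b^{p+p!-2}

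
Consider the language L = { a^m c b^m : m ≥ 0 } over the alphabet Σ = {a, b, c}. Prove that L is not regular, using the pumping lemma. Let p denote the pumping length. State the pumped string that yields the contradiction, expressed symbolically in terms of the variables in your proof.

a^{p+k} c b^p

Toward a contradiction, assume L is regular with pumping length p.
Take w = a^p c b^p ∈ L with |w| = 2p+1 ≥ p.
Write w = xyz as guaranteed by the lemma, with |xy| ≤ p and y is nonempty.
The first p characters of w are a's, so xy (and hence y) consists only of a's. Write y = a^k, 1 ≤ k ≤ p.
Pump with i = 2: xy^2z = a^{p+k} c b^p, which would require p+k = p. But k ≥ 1, so xy^2z ∉ L.
This contradicts the pumping lemma, so L is not regular.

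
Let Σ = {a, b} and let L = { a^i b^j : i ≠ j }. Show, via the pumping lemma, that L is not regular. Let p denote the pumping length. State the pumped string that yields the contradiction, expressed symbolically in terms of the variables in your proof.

Assume L is regular. Let p be the pumping length given by the pumping lemma.
Choose w = a^p b^{p+p!}. Since p ≠ p+p!, w ∈ L; and |w| ≥ p.
By the pumping lemma, w = xyz with |xy| ≤ p and y is nonempty.
Because |xy| ≤ p and w begins with p copies of a, we have y = a^k with 1 ≤ k ≤ p.
Since 1 ≤ k ≤ p, k divides p!; set t = 1 + p!/k. Then xy^t z has p + (p!/k)·k = p + p! copies of a. Now the a-count equals the b-count, so i ≠ j fails. So xy^t z = a^{p+p!} b^{p+p!} ∉ L.
This is a contradiction; hence L is not regular.

a^{p+p!} b^{p+p!}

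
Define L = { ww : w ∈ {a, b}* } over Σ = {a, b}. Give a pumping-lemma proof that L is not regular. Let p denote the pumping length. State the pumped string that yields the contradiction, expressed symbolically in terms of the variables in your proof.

Toward a contradiction, assume L is regular with pumping length p.
Take w = a^p b^p a^p b^p = uu where u = a^pb^p; then w ∈ L and |w| = 4p ≥ p.
By the pumping lemma, w = xyz with |xy| ≤ p and |y| ≥ 1.
Because |xy| ≤ p and w begins with p copies of a, we have y = a^k with 1 ≤ k ≤ p.
Pump with i = 2: xy^2z = a^{p+k} b^p a^p b^p, of length 4p+k. Suppose this equals vv. The string starts with a and ends with b, so v does too; thus the boundary between the two copies of v is a b→a transition. There is exactly one such transition, at position 2p+k, so |v| = 2p+k and |vv| = 4p+2k ≠ 4p+k since k ≥ 1. So xy^2z ∉ L.
This contradicts the pumping lemma, so L is not regular.

a^{p+k} b^p a^p b^p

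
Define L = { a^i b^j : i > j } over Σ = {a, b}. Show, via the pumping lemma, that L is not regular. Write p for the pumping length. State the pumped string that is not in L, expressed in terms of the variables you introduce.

Toward a contradiction, assume L is regular with pumping length p.
Choose w = a^{p+1} b^p ∈ L, with |w| = 2p+1 ≥ p.
By the pumping lemma, w = xyz with |xy| ≤ p and |y| > 0.
Since the first p symbols of w are all a's and |xy| ≤ p, y lies entirely in the leading a-block: y = a^k for some k with 1 ≤ k ≤ p.
Consider xy^0z = xz = a^{p+1-k} b^p. Since k ≥ 1, the a-count p+1-k is at most p, so i > j fails; thus xz ∉ L.
Contradiction. Therefore L is not regular.

a^{p+1-k} b^p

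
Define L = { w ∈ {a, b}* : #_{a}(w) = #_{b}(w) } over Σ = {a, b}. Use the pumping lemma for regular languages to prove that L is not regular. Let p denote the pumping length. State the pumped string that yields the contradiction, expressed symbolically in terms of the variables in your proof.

a^{p+k} b^p

Suppose for contradiction that L is regular, and let p be the pumping length.
Choose w = a^p b^p ∈ L with |w| = 2p ≥ p.
Write w = xyz as guaranteed by the lemma, with |xy| ≤ p and |y| ≥ 1.
Since the first p symbols of w are all a's and |xy| ≤ p, y lies entirely in the leading a-block: y = a^k for some k with 1 ≤ k ≤ p.
Pump with i = 2: xy^2z = a^{p+k} b^p has p+k occurrences of a but only p of b. Since k ≥ 1 the counts differ, so xy^2z ∉ L.
Contradiction. Therefore L is not regular.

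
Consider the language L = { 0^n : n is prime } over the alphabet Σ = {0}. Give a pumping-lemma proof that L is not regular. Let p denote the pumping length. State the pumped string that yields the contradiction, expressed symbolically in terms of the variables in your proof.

0^{q(1+k)}

Toward a contradiction, assume L is regular with pumping length p.
Let q be a prime with q ≥ p+2 (infinitely many primes exist), and take w = 0^q ∈ L with |w| = q ≥ p.
The pumping lemma gives a decomposition w = xyz where |xy| ≤ p and |y| > 0.
Then y = 0^k for some k with 1 ≤ k ≤ p.
Since 1 ≤ k ≤ p, |xz| = q-k. Pump with i = q+1: |xy^{q+1}z| = (q-k)+(q+1)k = q+qk = q(1+k), which is composite (both factors ≥ 2). So xy^{q+1}z = 0^{q(1+k)} ∉ L.
This is a contradiction; hence L is not regular.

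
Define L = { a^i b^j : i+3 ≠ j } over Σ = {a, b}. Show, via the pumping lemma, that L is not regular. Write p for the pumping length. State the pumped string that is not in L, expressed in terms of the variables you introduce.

a^{p+p!} b^{p+p!+3}

Suppose for contradiction that L is regular, and let p be the pumping length.
Choose w = a^p b^{p+p!+3}. Since p ≠ (p+p!+3)-3 = p+p!, w ∈ L; and |w| ≥ p.
Write w = xyz as guaranteed by the lemma, with |xy| ≤ p and |y| ≥ 1.
Because |xy| ≤ p and w begins with p copies of a, we have y = a^k with 1 ≤ k ≤ p.
Since 1 ≤ k ≤ p, k divides p!; set t = 1 + p!/k. Then xy^t z has p + (p!/k)·k = p + p! copies of a. Now the a-count is p+p! and (b-count)-3 = (p+p!+3)-3 = p+p!, so i+3 ≠ j fails. So xy^t z = a^{p+p!} b^{p+p!+3} ∉ L.
This is a contradiction; hence L is not regular.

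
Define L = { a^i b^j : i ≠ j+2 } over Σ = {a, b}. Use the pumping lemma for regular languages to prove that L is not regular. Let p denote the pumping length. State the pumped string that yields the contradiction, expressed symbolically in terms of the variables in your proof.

Assume L is regular; let p be its pumping constant.
Choose w = a^p b^{p+p!-2}. Since p ≠ (p+p!-2)+2 = p+p!, w ∈ L; and |w| ≥ p.
Write w = xyz as guaranteed by the lemma, with |xy| ≤ p and |y| ≥ 1.
Because |xy| ≤ p and w begins with p copies of a, we have y = a^k with 1 ≤ k ≤ p.
Since 1 ≤ k ≤ p, k divides p!; set t = 1 + p!/k. Then xy^t z has p + (p!/k)·k = p + p! copies of a. Now the a-count is p+p! and (b-count)+2 = (p+p!-2)+2 = p+p!, so i ≠ j+2 fails. So xy^t z = a^{p+p!} b^{p+p!-2} ∉ L.
Contradiction. Therefore L is not regular.

a^{p+p!} b^{p+p!-2}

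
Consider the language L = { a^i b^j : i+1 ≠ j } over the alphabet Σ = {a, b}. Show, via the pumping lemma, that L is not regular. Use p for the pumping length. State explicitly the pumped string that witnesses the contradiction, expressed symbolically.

a^{p+p!} b^{p+p!+1}

Toward a contradiction, assume L is regular with pumping length p.
Choose w = a^p b^{p+p!+1}. Since p ≠ (p+p!+1)-1 = p+p!, w ∈ L; and |w| ≥ p.
The pumping lemma gives a decomposition w = xyz where |xy| ≤ p and y is nonempty.
The first p characters of w are a's, so xy (and hence y) consists only of a's. Write y = a^k, 1 ≤ k ≤ p.
Since 1 ≤ k ≤ p, k divides p!; set t = 1 + p!/k. Then xy^t z has p + (p!/k)·k = p + p! copies of a. Now the a-count is p+p! and (b-count)-1 = (p+p!+1)-1 = p+p!, so i+1 ≠ j fails. So xy^t z = a^{p+p!} b^{p+p!+1} ∉ L.
This is a contradiction; hence L is not regular.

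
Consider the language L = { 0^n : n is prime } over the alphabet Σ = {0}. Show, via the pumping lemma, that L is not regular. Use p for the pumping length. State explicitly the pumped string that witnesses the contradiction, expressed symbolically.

0^{q(1+k)}

Toward a contradiction, assume L is regular with pumping length p.
Let q be a prime with q ≥ p+2 (infinitely many primes exist), and take w = 0^q ∈ L with |w| = q ≥ p.
By the pumping lemma, w = xyz with |xy| ≤ p and |y| ≥ 1.
Then y = 0^k for some k with 1 ≤ k ≤ p.
Since 1 ≤ k ≤ p, |xz| = q-k. Pump with i = q+1: |xy^{q+1}z| = (q-k)+(q+1)k = q+qk = q(1+k), which is composite (both factors ≥ 2). So xy^{q+1}z = 0^{q(1+k)} ∉ L.
This contradicts the pumping lemma, so L is not regular.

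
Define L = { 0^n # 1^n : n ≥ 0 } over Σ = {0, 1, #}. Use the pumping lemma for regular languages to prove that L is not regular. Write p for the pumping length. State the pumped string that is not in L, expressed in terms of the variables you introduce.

Suppose for contradiction that L is regular, and let p be the pumping length.
Take w = 0^p # 1^p ∈ L with |w| = 2p+1 ≥ p.
By the pumping lemma, w = xyz with |xy| ≤ p and |y| > 0.
The first p characters of w are 0's, so xy (and hence y) consists only of 0's. Write y = 0^k, 1 ≤ k ≤ p.
Pump with i = 2: xy^2z = 0^{p+k} # 1^p, which would require p+k = p. But k ≥ 1, so xy^2z ∉ L.
Contradiction. Therefore L is not regular.

0^{p+k} # 1^p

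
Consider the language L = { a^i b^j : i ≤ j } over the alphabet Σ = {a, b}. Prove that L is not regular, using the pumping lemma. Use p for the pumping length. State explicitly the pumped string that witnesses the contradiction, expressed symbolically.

Assume L is regular. Let p be the pumping length given by the pumping lemma.
Choose w = a^p b^p ∈ L, with |w| = 2p ≥ p.
Write w = xyz as guaranteed by the lemma, with |xy| ≤ p and |y| ≥ 1.
The first p characters of w are a's, so xy (and hence y) consists only of a's. Write y = a^k, 1 ≤ k ≤ p.
Consider xy^2z = a^{p+k} b^p. Since k ≥ 1, the a-count p+k exceeds the b-count p, so i ≤ j fails; thus xy^2z ∉ L.
This contradicts the pumping lemma, so L is not regular.

a^{p+k} b^p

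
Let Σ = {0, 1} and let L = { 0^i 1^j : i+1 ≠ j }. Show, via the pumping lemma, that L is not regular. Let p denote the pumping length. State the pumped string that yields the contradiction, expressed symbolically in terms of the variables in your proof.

0^{p+p!} 1^{p+p!+1}

Toward a contradiction, assume L is regular with pumping length p.
Choose w = 0^p 1^{p+p!+1}. Since p ≠ (p+p!+1)-1 = p+p!, w ∈ L; and |w| ≥ p.
Write w = xyz as guaranteed by the lemma, with |xy| ≤ p and y is nonempty.
Since the first p symbols of w are all 0's and |xy| ≤ p, y lies entirely in the leading 0-block: y = 0^k for some k with 1 ≤ k ≤ p.
Since 1 ≤ k ≤ p, k divides p!; set t = 1 + p!/k. Then xy^t z has p + (p!/k)·k = p + p! copies of 0. Now the 0-count is p+p! and (1-count)-1 = (p+p!+1)-1 = p+p!, so i+1 ≠ j fails. So xy^t z = 0^{p+p!} 1^{p+p!+1} ∉ L.
This contradicts the pumping lemma, so L is not regular.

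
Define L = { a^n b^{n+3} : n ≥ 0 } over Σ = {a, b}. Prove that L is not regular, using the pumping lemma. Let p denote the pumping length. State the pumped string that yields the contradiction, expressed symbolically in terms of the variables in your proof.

Assume L is regular. Let p be the pumping length given by the pumping lemma.
Choose w = a^p b^{p+3}, which is in L with |w| = 2p+3 ≥ p.
The pumping lemma gives a decomposition w = xyz where |xy| ≤ p and y is nonempty.
Since the first p symbols of w are all a's and |xy| ≤ p, y lies entirely in the leading a-block: y = a^k for some k with 1 ≤ k ≤ p.
Pump with i = 2: xy^2z = a^{p+k} b^{p+3}. For this to lie in L we would need p+3 = (p+k)+3, which forces k = 0. But k ≥ 1, so xy^2z ∉ L.
This is a contradiction; hence L is not regular.

a^{p+k} b^{p+3}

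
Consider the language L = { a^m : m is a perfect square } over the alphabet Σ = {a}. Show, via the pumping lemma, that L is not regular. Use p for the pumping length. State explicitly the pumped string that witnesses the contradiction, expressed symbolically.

Assume L is regular; let p be its pumping constant.
Take w = a^{p²} ∈ L with |w| = p² ≥ p.
The pumping lemma gives a decomposition w = xyz where |xy| ≤ p and y is nonempty.
Then y = a^k for some k with 1 ≤ k ≤ p.
Pump with i = 2: xy^2z = a^{p²+k}. Since 1 ≤ k ≤ p, p² < p²+k ≤ p²+p < (p+1)², so p²+k lies strictly between consecutive squares and is not a perfect square. So xy^2z ∉ L.
This contradicts the pumping lemma, so L is not regular.

a^{p²+k}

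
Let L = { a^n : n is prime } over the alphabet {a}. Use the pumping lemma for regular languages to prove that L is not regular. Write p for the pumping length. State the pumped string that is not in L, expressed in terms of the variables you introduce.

a^{q(1+k)}

Assume L is regular. Let p be the pumping length given by the pumping lemma.
Let q be a prime with q ≥ p+2 (infinitely many primes exist), and take w = a^q ∈ L with |w| = q ≥ p.
Write w = xyz as guaranteed by the lemma, with |xy| ≤ p and y is nonempty.
Then y = a^k for some k with 1 ≤ k ≤ p.
Since 1 ≤ k ≤ p, |xz| = q-k. Pump with i = q+1: |xy^{q+1}z| = (q-k)+(q+1)k = q+qk = q(1+k), which is composite (both factors ≥ 2). So xy^{q+1}z = a^{q(1+k)} ∉ L.
This contradicts the pumping lemma, so L is not regular.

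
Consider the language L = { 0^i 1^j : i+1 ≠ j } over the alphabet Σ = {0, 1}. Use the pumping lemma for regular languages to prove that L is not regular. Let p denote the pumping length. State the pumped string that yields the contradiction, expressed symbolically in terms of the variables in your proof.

0^{p+p!} 1^{p+p!+1}

Assume L is regular. Let p be the pumping length given by the pumping lemma.
Choose w = 0^p 1^{p+p!+1}. Since p ≠ (p+p!+1)-1 = p+p!, w ∈ L; and |w| ≥ p.
The pumping lemma gives a decomposition w = xyz where |xy| ≤ p and |y| > 0.
Because |xy| ≤ p and w begins with p copies of 0, we have y = 0^k with 1 ≤ k ≤ p.
Since 1 ≤ k ≤ p, k divides p!; set t = 1 + p!/k. Then xy^t z has p + (p!/k)·k = p + p! copies of 0. Now the 0-count is p+p! and (1-count)-1 = (p+p!+1)-1 = p+p!, so i+1 ≠ j fails. So xy^t z = 0^{p+p!} 1^{p+p!+1} ∉ L.
This contradicts the pumping lemma, so L is not regular.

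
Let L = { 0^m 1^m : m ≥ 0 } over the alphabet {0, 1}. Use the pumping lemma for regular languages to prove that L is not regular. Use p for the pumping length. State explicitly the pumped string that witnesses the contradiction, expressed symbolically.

0^{p+k} 1^p

Assume L is regular; let p be its pumping constant.
Choose w = 0^p 1^p, which is in L with |w| = 2p ≥ p.
The pumping lemma gives a decomposition w = xyz where |xy| ≤ p and |y| ≥ 1.
The first p characters of w are 0's, so xy (and hence y) consists only of 0's. Write y = 0^k, 1 ≤ k ≤ p.
Pump with i = 2: xy^2z = 0^{p+k} 1^p. For this to lie in L we would need p = p+k, which forces k = 0. But k ≥ 1, so xy^2z ∉ L.
This is a contradiction; hence L is not regular.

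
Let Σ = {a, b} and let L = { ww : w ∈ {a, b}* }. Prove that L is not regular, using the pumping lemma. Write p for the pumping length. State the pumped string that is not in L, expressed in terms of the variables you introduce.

a^{p+k} b^p a^p b^p

Assume L is regular; let p be its pumping constant.
Take w = a^p b^p a^p b^p = uu where u = a^pb^p; then w ∈ L and |w| = 4p ≥ p.
The pumping lemma gives a decomposition w = xyz where |xy| ≤ p and |y| > 0.
Because |xy| ≤ p and w begins with p copies of a, we have y = a^k with 1 ≤ k ≤ p.
Pump with i = 2: xy^2z = a^{p+k} b^p a^p b^p, of length 4p+k. Suppose this equals vv. The string starts with a and ends with b, so v does too; thus the boundary between the two copies of v is a b→a transition. There is exactly one such transition, at position 2p+k, so |v| = 2p+k and |vv| = 4p+2k ≠ 4p+k since k ≥ 1. So xy^2z ∉ L.
This is a contradiction; hence L is not regular.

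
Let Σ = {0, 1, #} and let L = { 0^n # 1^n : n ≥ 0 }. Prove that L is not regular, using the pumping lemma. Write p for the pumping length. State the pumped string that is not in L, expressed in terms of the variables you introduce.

Suppose for contradiction that L is regular, and let p be the pumping length.
Take w = 0^p # 1^p ∈ L with |w| = 2p+1 ≥ p.
Write w = xyz as guaranteed by the lemma, with |xy| ≤ p and |y| > 0.
Since the first p symbols of w are all 0's and |xy| ≤ p, y lies entirely in the leading 0-block: y = 0^k for some k with 1 ≤ k ≤ p.
Pump with i = 2: xy^2z = 0^{p+k} # 1^p, which would require p+k = p. But k ≥ 1, so xy^2z ∉ L.
This contradicts the pumping lemma, so L is not regular.

0^{p+k} # 1^p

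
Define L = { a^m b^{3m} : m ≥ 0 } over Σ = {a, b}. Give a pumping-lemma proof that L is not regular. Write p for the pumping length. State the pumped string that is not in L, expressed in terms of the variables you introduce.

a^{p+k} b^{3p}

Suppose for contradiction that L is regular, and let p be the pumping length.
Let w = a^p b^{3p} ∈ L; note |w| = 4p ≥ p.
By the pumping lemma, w = xyz with |xy| ≤ p and |y| > 0.
Because |xy| ≤ p and w begins with p copies of a, we have y = a^k with 1 ≤ k ≤ p.
Pump with i = 2: xy^2z = a^{p+k} b^{3p}. For this to lie in L we would need 3p = 3(p+k), which forces k = 0. But k ≥ 1, so xy^2z ∉ L.
This contradicts the pumping lemma, so L is not regular.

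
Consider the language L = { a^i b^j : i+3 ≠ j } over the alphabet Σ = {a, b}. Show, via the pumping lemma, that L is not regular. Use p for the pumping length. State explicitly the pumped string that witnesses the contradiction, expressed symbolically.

a^{p+p!} b^{p+p!+3}

Assume L is regular; let p be its pumping constant.
Choose w = a^p b^{p+p!+3}. Since p ≠ (p+p!+3)-3 = p+p!, w ∈ L; and |w| ≥ p.
Write w = xyz as guaranteed by the lemma, with |xy| ≤ p and y is nonempty.
The first p characters of w are a's, so xy (and hence y) consists only of a's. Write y = a^k, 1 ≤ k ≤ p.
Since 1 ≤ k ≤ p, k divides p!; set t = 1 + p!/k. Then xy^t z has p + (p!/k)·k = p + p! copies of a. Now the a-count is p+p! and (b-count)-3 = (p+p!+3)-3 = p+p!, so i+3 ≠ j fails. So xy^t z = a^{p+p!} b^{p+p!+3} ∉ L.
This contradicts the pumping lemma, so L is not regular.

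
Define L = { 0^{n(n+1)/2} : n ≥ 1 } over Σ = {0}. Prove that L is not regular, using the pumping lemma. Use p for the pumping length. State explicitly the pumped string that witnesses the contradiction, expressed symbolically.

0^{p(p+1)/2+k}

Toward a contradiction, assume L is regular with pumping length p.
Take w = 0^{p(p+1)/2} ∈ L with |w| = p(p+1)/2 ≥ p.
The pumping lemma gives a decomposition w = xyz where |xy| ≤ p and |y| > 0.
Then y = 0^k for some k with 1 ≤ k ≤ p.
Pump with i = 2: xy^2z = 0^{p(p+1)/2+k}. Since 1 ≤ k ≤ p, p(p+1)/2 < p(p+1)/2+k ≤ p(p+1)/2+p < (p+1)(p+2)/2, so p(p+1)/2+k is strictly between consecutive triangular numbers. So xy^2z ∉ L.
Contradiction. Therefore L is not regular.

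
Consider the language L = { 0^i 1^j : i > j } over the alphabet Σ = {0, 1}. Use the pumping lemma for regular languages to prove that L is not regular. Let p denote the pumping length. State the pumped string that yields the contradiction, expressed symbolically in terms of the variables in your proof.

Assume L is regular. Let p be the pumping length given by the pumping lemma.
Choose w = 0^{p+1} 1^p ∈ L, with |w| = 2p+1 ≥ p.
Write w = xyz as guaranteed by the lemma, with |xy| ≤ p and y is nonempty.
Because |xy| ≤ p and w begins with p copies of 0, we have y = 0^k with 1 ≤ k ≤ p.
Consider xy^0z = xz = 0^{p+1-k} 1^p. Since k ≥ 1, the 0-count p+1-k is at most p, so i > j fails; thus xz ∉ L.
This is a contradiction; hence L is not regular.

0^{p+1-k} 1^p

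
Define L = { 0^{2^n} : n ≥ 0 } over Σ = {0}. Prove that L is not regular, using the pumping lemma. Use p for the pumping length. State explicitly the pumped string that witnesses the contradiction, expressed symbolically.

Toward a contradiction, assume L is regular with pumping length p.
Take w = 0^{2^p} ∈ L with |w| = 2^p ≥ p.
By the pumping lemma, w = xyz with |xy| ≤ p and y is nonempty.
Then y = 0^k for some k with 1 ≤ k ≤ p.
Pump with i = 2: xy^2z = 0^{2^p+k}. Since 1 ≤ k ≤ p < 2^p, we have 2^p < 2^p+k < 2^{p+1}, so 2^p+k is not a power of 2. So xy^2z ∉ L.
This contradicts the pumping lemma, so L is not regular.

0^{2^p+k}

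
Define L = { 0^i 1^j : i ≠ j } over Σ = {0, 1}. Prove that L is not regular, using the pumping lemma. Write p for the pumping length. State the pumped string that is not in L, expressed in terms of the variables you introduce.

0^{p+p!} 1^{p+p!}

Toward a contradiction, assume L is regular with pumping length p.
Choose w = 0^p 1^{p+p!}. Since p ≠ p+p!, w ∈ L; and |w| ≥ p.
Write w = xyz as guaranteed by the lemma, with |xy| ≤ p and |y| ≥ 1.
Because |xy| ≤ p and w begins with p copies of 0, we have y = 0^k with 1 ≤ k ≤ p.
Since 1 ≤ k ≤ p, k divides p!; set t = 1 + p!/k. Then xy^t z has p + (p!/k)·k = p + p! copies of 0. Now the 0-count equals the 1-count, so i ≠ j fails. So xy^t z = 0^{p+p!} 1^{p+p!} ∉ L.
Contradiction. Therefore L is not regular.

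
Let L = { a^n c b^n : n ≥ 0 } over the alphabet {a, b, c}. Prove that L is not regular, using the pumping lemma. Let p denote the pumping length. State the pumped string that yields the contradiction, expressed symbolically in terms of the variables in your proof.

a^{p+k} c b^p

Suppose for contradiction that L is regular, and let p be the pumping length.
Take w = a^p c b^p ∈ L with |w| = 2p+1 ≥ p.
The pumping lemma gives a decomposition w = xyz where |xy| ≤ p and |y| > 0.
Since the first p symbols of w are all a's and |xy| ≤ p, y lies entirely in the leading a-block: y = a^k for some k with 1 ≤ k ≤ p.
Pump with i = 2: xy^2z = a^{p+k} c b^p, which would require p+k = p. But k ≥ 1, so xy^2z ∉ L.
This contradicts the pumping lemma, so L is not regular.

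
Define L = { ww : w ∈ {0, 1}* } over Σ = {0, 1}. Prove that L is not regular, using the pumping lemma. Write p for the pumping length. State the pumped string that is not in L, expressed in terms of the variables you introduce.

0^{p+k} 1^p 0^p 1^p

Suppose for contradiction that L is regular, and let p be the pumping length.
Take w = 0^p 1^p 0^p 1^p = uu where u = 0^p1^p; then w ∈ L and |w| = 4p ≥ p.
The pumping lemma gives a decomposition w = xyz where |xy| ≤ p and |y| > 0.
The first p characters of w are 0's, so xy (and hence y) consists only of 0's. Write y = 0^k, 1 ≤ k ≤ p.
Pump with i = 2: xy^2z = 0^{p+k} 1^p 0^p 1^p, of length 4p+k. Suppose this equals vv. The string starts with 0 and ends with 1, so v does too; thus the boundary between the two copies of v is a 1→0 transition. There is exactly one such transition, at position 2p+k, so |v| = 2p+k and |vv| = 4p+2k ≠ 4p+k since k ≥ 1. So xy^2z ∉ L.
This is a contradiction; hence L is not regular.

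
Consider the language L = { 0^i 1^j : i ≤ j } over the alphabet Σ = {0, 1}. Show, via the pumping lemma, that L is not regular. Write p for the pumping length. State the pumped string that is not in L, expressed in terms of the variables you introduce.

Suppose for contradiction that L is regular, and let p be the pumping length.
Choose w = 0^p 1^p ∈ L, with |w| = 2p ≥ p.
Write w = xyz as guaranteed by the lemma, with |xy| ≤ p and y is nonempty.
Because |xy| ≤ p and w begins with p copies of 0, we have y = 0^k with 1 ≤ k ≤ p.
Consider xy^2z = 0^{p+k} 1^p. Since k ≥ 1, the 0-count p+k exceeds the 1-count p, so i ≤ j fails; thus xy^2z ∉ L.
This is a contradiction; hence L is not regular.

0^{p+k} 1^p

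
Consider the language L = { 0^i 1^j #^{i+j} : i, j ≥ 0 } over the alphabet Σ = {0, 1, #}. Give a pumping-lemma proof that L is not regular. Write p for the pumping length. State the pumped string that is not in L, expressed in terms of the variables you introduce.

0^{p+k} 1^p #^{2p}

Toward a contradiction, assume L is regular with pumping length p.
Take w = 0^p 1^p #^{2p} ∈ L (with i=j=p, i+j=2p), |w| = 4p ≥ p.
The pumping lemma gives a decomposition w = xyz where |xy| ≤ p and |y| ≥ 1.
Because |xy| ≤ p and w begins with p copies of 0, we have y = 0^k with 1 ≤ k ≤ p.
Consider xy^2z = 0^{p+k} 1^p #^{2p}. Now the 0- and 1-counts sum to 2p+k, but the #-count is 2p ≠ 2p+k. So xy^2z ∉ L.
Contradiction. Therefore L is not regular.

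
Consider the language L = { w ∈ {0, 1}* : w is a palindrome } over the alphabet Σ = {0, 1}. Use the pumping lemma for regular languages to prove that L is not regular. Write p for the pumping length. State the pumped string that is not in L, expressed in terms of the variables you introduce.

0^{p+k} 1 0^p

Assume L is regular. Let p be the pumping length given by the pumping lemma.
Take w = 0^p 1 0^p, a palindrome of length 2p+1 ≥ p.
By the pumping lemma, w = xyz with |xy| ≤ p and |y| > 0.
Because |xy| ≤ p and w begins with p copies of 0, we have y = 0^k with 1 ≤ k ≤ p.
Pump with i = 2: xy^2z = 0^{p+k} 1 0^p. Its reverse is 0^p 1 0^{p+k}, which differs from xy^2z since k ≥ 1. So xy^2z is not a palindrome and xy^2z ∉ L.
This is a contradiction; hence L is not regular.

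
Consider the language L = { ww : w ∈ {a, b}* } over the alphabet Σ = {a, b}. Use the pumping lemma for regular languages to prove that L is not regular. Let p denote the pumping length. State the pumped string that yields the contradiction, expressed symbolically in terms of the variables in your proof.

a^{p+k} b^p a^p b^p

Suppose for contradiction that L is regular, and let p be the pumping length.
Take w = a^p b^p a^p b^p = uu where u = a^pb^p; then w ∈ L and |w| = 4p ≥ p.
By the pumping lemma, w = xyz with |xy| ≤ p and y is nonempty.
Because |xy| ≤ p and w begins with p copies of a, we have y = a^k with 1 ≤ k ≤ p.
Pump with i = 2: xy^2z = a^{p+k} b^p a^p b^p, of length 4p+k. Suppose this equals vv. The string starts with a and ends with b, so v does too; thus the boundary between the two copies of v is a b→a transition. There is exactly one such transition, at position 2p+k, so |v| = 2p+k and |vv| = 4p+2k ≠ 4p+k since k ≥ 1. So xy^2z ∉ L.
This is a contradiction; hence L is not regular.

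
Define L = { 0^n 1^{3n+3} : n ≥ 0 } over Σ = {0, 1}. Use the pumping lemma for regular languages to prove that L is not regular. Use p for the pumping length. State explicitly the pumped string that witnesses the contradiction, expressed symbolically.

0^{p+k} 1^{3p+3}

Suppose for contradiction that L is regular, and let p be the pumping length.
Choose w = 0^p 1^{3p+3}, which is in L with |w| = 4p+3 ≥ p.
The pumping lemma gives a decomposition w = xyz where |xy| ≤ p and |y| > 0.
Because |xy| ≤ p and w begins with p copies of 0, we have y = 0^k with 1 ≤ k ≤ p.
Pump with i = 2: xy^2z = 0^{p+k} 1^{3p+3}. For this to lie in L we would need 3p+3 = 3(p+k)+3, which forces k = 0. But k ≥ 1, so xy^2z ∉ L.
Contradiction. Therefore L is not regular.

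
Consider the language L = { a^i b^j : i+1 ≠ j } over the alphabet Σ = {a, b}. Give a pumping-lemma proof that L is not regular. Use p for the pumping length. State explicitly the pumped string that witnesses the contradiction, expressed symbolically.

Assume L is regular; let p be its pumping constant.
Choose w = a^p b^{p+p!+1}. Since p ≠ (p+p!+1)-1 = p+p!, w ∈ L; and |w| ≥ p.
The pumping lemma gives a decomposition w = xyz where |xy| ≤ p and y is nonempty.
Since the first p symbols of w are all a's and |xy| ≤ p, y lies entirely in the leading a-block: y = a^k for some k with 1 ≤ k ≤ p.
Since 1 ≤ k ≤ p, k divides p!; set t = 1 + p!/k. Then xy^t z has p + (p!/k)·k = p + p! copies of a. Now the a-count is p+p! and (b-count)-1 = (p+p!+1)-1 = p+p!, so i+1 ≠ j fails. So xy^t z = a^{p+p!} b^{p+p!+1} ∉ L.
This is a contradiction; hence L is not regular.

a^{p+p!} b^{p+p!+1}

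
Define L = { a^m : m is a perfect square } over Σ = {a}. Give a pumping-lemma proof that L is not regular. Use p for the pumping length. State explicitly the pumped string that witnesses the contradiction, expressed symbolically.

Assume L is regular. Let p be the pumping length given by the pumping lemma.
Take w = a^{p²} ∈ L with |w| = p² ≥ p.
The pumping lemma gives a decomposition w = xyz where |xy| ≤ p and |y| ≥ 1.
Then y = a^k for some k with 1 ≤ k ≤ p.
Pump with i = 2: xy^2z = a^{p²+k}. Since 1 ≤ k ≤ p, p² < p²+k ≤ p²+p < (p+1)², so p²+k lies strictly between consecutive squares and is not a perfect square. So xy^2z ∉ L.
Contradiction. Therefore L is not regular.

a^{p²+k}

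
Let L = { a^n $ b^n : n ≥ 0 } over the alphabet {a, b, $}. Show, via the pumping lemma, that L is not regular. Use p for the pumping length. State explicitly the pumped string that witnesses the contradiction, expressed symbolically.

Assume L is regular. Let p be the pumping length given by the pumping lemma.
Take w = a^p $ b^p ∈ L with |w| = 2p+1 ≥ p.
The pumping lemma gives a decomposition w = xyz where |xy| ≤ p and y is nonempty.
Since the first p symbols of w are all a's and |xy| ≤ p, y lies entirely in the leading a-block: y = a^k for some k with 1 ≤ k ≤ p.
Pump with i = 2: xy^2z = a^{p+k} $ b^p, which would require p+k = p. But k ≥ 1, so xy^2z ∉ L.
This is a contradiction; hence L is not regular.

a^{p+k} $ b^p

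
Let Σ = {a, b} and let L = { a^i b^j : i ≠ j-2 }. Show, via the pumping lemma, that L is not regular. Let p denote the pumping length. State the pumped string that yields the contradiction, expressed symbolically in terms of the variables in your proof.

Suppose for contradiction that L is regular, and let p be the pumping length.
Choose w = a^p b^{p+p!+2}. Since p ≠ (p+p!+2)-2 = p+p!, w ∈ L; and |w| ≥ p.
Write w = xyz as guaranteed by the lemma, with |xy| ≤ p and y is nonempty.
Since the first p symbols of w are all a's and |xy| ≤ p, y lies entirely in the leading a-block: y = a^k for some k with 1 ≤ k ≤ p.
Since 1 ≤ k ≤ p, k divides p!; set t = 1 + p!/k. Then xy^t z has p + (p!/k)·k = p + p! copies of a. Now the a-count is p+p! and (b-count)-2 = (p+p!+2)-2 = p+p!, so i ≠ j-2 fails. So xy^t z = a^{p+p!} b^{p+p!+2} ∉ L.
Contradiction. Therefore L is not regular.

a^{p+p!} b^{p+p!+2}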